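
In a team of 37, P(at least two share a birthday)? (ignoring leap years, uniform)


P(all different) = Π(365-i)/365 for i=0..36
= 0.151266
P(match) = 1 - 0.151266 = 0.848734

P ≈ 0.8487 ≈ 84.87%


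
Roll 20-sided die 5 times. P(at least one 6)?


P(no 6)^5 = (19/20)^5 = 2476099/3200000
P(≥1) = 1 - 2476099/3200000 = 723901/3200000

P = 723901/3200000 ≈ 22.62%


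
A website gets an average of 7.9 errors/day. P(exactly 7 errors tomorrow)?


Poisson(λ=7.9): P(X=7) = e^(-λ)×λ^k/k!
= e^(-7.9) × 7.9^7 / 7!
≈ 0.0003707435405 × 1920390.89862 / 5040 ≈ 0.141264

P(X=7) ≈ 0.141264 ≈ 14.13%


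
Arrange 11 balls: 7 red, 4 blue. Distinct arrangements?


11!/(7!×4!) = 330

330


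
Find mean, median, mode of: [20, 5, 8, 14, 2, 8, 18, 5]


Sorted: [2, 5, 5, 8, 8, 14, 18, 20]
Mean = 80/8 = 10
Median = 8
Freq: {20: 1, 5: 2, 8: 2, 14: 1, 2: 1, 18: 1}
Mode: [5, 8]

Mean=10, Median=8, Mode=[5, 8]


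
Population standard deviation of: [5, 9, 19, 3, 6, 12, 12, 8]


Mean = 74/8 = 37/4
  (5-37/4)²=289/16
  (9-37/4)²=1/16
  (19-37/4)²=1521/16
  (3-37/4)²=625/16
  (6-37/4)²=169/16
  (12-37/4)²=121/16
  (12-37/4)²=121/16
  (8-37/4)²=25/16
Σ(x-μ)² = 359/2
σ² = (359/2)/8 = 359/16

σ = √(359/16) ≈ 4.7368


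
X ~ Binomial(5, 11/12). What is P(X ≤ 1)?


P(X ≤ 1) = Σ P(X=i) for i=0..1
P(X=0) = 1/248832
P(X=1) = 55/248832
Sum = 7/31104

P(X ≤ 1) = 7/31104 ≈ 0.02%


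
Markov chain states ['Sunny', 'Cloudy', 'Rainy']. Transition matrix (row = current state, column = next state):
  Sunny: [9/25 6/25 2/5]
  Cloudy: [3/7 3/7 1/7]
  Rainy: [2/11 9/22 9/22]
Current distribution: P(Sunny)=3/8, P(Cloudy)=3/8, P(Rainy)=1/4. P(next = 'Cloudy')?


P(next=Cloudy) = Σᵢ P(now=i)×P(i→Cloudy)
= 3/8×6/25 + 3/8×3/7 + 1/4×9/22
= 9/100 + 9/56 + 9/88 = 1359/3850

P = 1359/3850 ≈ 0.3530


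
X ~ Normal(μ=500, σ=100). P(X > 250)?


z = (250-500)/100 = -2.5
P(X > 250) = 1 - P(Z ≤ -2.5) = 1 - 0.0062 = 0.9938

P(X > 250) ≈ 0.9938


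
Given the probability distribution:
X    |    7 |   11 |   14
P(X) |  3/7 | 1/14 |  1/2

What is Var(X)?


E[X] = 151/14
E[X²] = 1787/14
Var(X) = E[X²] - (E[X])² = 1787/14 - 22801/196 = 2217/196

Var(X) = 2217/196 ≈ 11.3112


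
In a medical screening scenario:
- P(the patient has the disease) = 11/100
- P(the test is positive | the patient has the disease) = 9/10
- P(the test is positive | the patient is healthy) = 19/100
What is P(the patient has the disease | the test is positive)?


Using Bayes' theorem:
P(A|B) = P(B|A)·P(A) / P(B)

P(the test is positive) = 9/10 × 11/100 + 19/100 × 89/100
= 99/1000 + 1691/10000 = 2681/10000

P(the patient has the disease|the test is positive) = (99/1000) / (2681/10000) = 990/2681

P(the patient has the disease|the test is positive) = 990/2681 ≈ 36.93%


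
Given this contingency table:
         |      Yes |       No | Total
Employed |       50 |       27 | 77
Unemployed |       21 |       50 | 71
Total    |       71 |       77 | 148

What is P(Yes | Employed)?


P(Yes | Employed) = 50/(50+27) = 50/77

P(Yes|Employed) = 50/77 ≈ 64.94%


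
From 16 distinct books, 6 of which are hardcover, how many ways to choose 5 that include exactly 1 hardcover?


Choose 1 of the 6 hardcovers and 4 of the other 10 books:
C(6,1)×C(10,4) = 6×210 = 1260

1260


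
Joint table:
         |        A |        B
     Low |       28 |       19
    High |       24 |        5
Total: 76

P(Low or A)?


P(Low∨A) = P(Low) + P(A) - P(Low∧A)
= (47 + 52 - 28)/76 = 71/76

P = 71/76 ≈ 93.42%


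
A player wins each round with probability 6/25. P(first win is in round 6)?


Geometric: P(X=6) = (1-p)^(k-1)×p = (19/25)^5×6/25 = 14856594/244140625

P(X=6) = 14856594/244140625 ≈ 6.09%


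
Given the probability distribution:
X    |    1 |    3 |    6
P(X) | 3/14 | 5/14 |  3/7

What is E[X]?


E[X] = Σ x·P(X=x)
= (1)×(3/14) + (3)×(5/14) + (6)×(3/7)
= 27/7

E[X] = 27/7


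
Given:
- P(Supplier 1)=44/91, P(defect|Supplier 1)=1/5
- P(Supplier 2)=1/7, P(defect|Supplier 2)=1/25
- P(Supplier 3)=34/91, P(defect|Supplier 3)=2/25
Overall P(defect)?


P(B) = Σ P(B|Aᵢ)×P(Aᵢ)
  1/5×44/91 = 44/455
  1/25×1/7 = 1/175
  2/25×34/91 = 68/2275
Sum = 43/325

P(defect) = 43/325 ≈ 13.23%


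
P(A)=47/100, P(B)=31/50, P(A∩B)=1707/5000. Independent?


P(A)×P(B) = 1457/5000
P(A∩B) = 1707/5000
Not equal → NOT independent

No, not independent


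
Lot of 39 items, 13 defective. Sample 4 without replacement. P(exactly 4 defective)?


Hypergeometric: C(13,4)×C(26,0)/C(39,4)
= 715×1/82251 = 55/6327

P(X=4) = 55/6327 ≈ 0.87%


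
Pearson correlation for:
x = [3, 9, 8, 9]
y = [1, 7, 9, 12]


n=4, Σx=29, Σy=29, Σxy=246, Σx²=235, Σy²=275
r = (4×246 - 29×29)/√((4×235 - 29²)(4×275 - 29²))
= 143/√(99×259) = 143/√25641 ≈ 143/160.1281 ≈ 0.8930

r ≈ 0.8930


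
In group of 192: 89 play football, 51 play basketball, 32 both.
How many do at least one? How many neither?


|A∪B| = 89+51-32 = 108
Neither = 192-108 = 84

At least one: 108; Neither: 84


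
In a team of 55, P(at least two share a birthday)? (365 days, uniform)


P(all different) = Π(365-i)/365 for i=0..54
= 0.013738
P(match) = 1 - 0.013738 = 0.986262

P ≈ 0.9863 ≈ 98.63%


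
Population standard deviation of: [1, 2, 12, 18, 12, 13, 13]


Mean = 71/7
  (1-71/7)²=4096/49
  (2-71/7)²=3249/49
  (12-71/7)²=169/49
  (18-71/7)²=3025/49
  (12-71/7)²=169/49
  (13-71/7)²=400/49
  (13-71/7)²=400/49
Σ(x-μ)² = 1644/7
σ² = (1644/7)/7 = 1644/49

σ = √(1644/49) ≈ 5.7923


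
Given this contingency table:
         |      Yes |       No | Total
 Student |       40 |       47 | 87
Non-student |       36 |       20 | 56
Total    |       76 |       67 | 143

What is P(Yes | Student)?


P(Yes | Student) = 40/(40+47) = 40/87

P(Yes|Student) = 40/87 ≈ 45.98%


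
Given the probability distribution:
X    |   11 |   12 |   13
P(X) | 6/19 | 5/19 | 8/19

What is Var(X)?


E[X] = 230/19
E[X²] = 2798/19
Var(X) = E[X²] - (E[X])² = 2798/19 - 52900/361 = 262/361

Var(X) = 262/361 ≈ 0.7258


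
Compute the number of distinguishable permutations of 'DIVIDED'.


Letters: 7, freq: {'D': 3, 'I': 2, 'V': 1, 'E': 1}
7!/(3!×2!×1!×1!) = 5040/12 = 420

420


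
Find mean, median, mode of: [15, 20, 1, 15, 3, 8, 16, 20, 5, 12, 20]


Sorted: [1, 3, 5, 8, 12, 15, 15, 16, 20, 20, 20]
Mean = 135/11
Median = 15
Freq: {15: 2, 20: 3, 1: 1, 3: 1, 8: 1, 16: 1, 5: 1, 12: 1}
Mode: [20]

Mean=135/11, Median=15, Mode=20


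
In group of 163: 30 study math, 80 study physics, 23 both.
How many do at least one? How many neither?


|A∪B| = 30+80-23 = 87
Neither = 163-87 = 76

At least one: 87; Neither: 76


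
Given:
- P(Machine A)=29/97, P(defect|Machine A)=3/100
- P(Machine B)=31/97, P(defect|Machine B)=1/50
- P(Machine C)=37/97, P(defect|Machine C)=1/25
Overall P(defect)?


P(B) = Σ P(B|Aᵢ)×P(Aᵢ)
  3/100×29/97 = 87/9700
  1/50×31/97 = 31/4850
  1/25×37/97 = 37/2425
Sum = 297/9700

P(defect) = 297/9700 ≈ 3.06%


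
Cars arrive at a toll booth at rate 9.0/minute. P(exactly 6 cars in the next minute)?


Poisson(λ=9.0): P(X=6) = e^(-λ)×λ^k/k!
= e^(-9.0) × 9.0^6 / 6!
≈ 0.0001234098041 × 531441 / 720 ≈ 0.091090

P(X=6) ≈ 0.091090 ≈ 9.11%


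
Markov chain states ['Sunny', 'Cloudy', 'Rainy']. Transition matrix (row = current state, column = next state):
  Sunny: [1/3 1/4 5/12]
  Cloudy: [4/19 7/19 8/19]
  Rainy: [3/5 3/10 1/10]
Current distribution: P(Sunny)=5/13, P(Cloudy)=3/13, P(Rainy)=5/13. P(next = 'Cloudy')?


P(next=Cloudy) = Σᵢ P(now=i)×P(i→Cloudy)
= 5/13×1/4 + 3/13×7/19 + 5/13×3/10
= 5/52 + 21/247 + 3/26 = 293/988

P = 293/988 ≈ 0.2966


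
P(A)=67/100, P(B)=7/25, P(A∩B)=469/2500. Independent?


P(A)×P(B) = 469/2500
P(A∩B) = 469/2500
Equal ✓ → Independent

Yes, independent


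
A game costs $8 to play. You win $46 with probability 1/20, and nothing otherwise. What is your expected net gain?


E[gain] = (46-8)×1/20 + (-8)×19/20
= 19/10 - 38/5 = -57/10

Expected net gain = $-57/10 ≈ $-5.70


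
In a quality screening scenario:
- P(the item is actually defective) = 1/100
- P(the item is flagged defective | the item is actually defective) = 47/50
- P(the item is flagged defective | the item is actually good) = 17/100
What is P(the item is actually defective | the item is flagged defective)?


Using Bayes' theorem:
P(A|B) = P(B|A)·P(A) / P(B)

P(the item is flagged defective) = 47/50 × 1/100 + 17/100 × 99/100
= 47/5000 + 1683/10000 = 1777/10000

P(the item is actually defective|the item is flagged defective) = (47/5000) / (1777/10000) = 94/1777

P(the item is actually defective|the item is flagged defective) = 94/1777 ≈ 5.29%


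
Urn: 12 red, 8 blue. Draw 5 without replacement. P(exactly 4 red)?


Hypergeometric: C(12,4)×C(8,1)/C(20,5)
= 495×8/15504 = 165/646

P(X=4) = 165/646 ≈ 25.54%


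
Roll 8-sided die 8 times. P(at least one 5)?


P(no 5)^8 = (7/8)^8 = 5764801/16777216
P(≥1) = 1 - 5764801/16777216 = 11012415/16777216

P = 11012415/16777216 ≈ 65.64%


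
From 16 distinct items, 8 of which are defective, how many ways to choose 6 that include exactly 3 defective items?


Choose 3 of the 8 defective items and 3 of the other 8 items:
C(8,3)×C(8,3) = 56×56 = 3136

3136


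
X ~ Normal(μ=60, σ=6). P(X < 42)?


z = (42-60)/6 = -3.0
P(Z < -3.0) = 0.0013

P(X < 42) ≈ 0.0013


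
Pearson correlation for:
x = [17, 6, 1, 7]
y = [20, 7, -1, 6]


n=4, Σx=31, Σy=32, Σxy=423, Σx²=375, Σy²=486
r = (4×423 - 31×32)/√((4×375 - 31²)(4×486 - 32²))
= 700/√(539×920) = 700/√495880 ≈ 700/704.1875 ≈ 0.9941

r ≈ 0.9941


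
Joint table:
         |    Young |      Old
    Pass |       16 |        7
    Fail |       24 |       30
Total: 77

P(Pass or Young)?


P(Pass∨Young) = P(Pass) + P(Young) - P(Pass∧Young)
= (23 + 40 - 16)/77 = 47/77

P = 47/77 ≈ 61.04%


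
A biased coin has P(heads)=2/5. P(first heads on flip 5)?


Geometric: P(X=5) = (1-p)^(k-1)×p = (3/5)^4×2/5 = 162/3125

P(X=5) = 162/3125 ≈ 5.18%


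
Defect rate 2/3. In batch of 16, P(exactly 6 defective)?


Binomial: P(X=6) = C(16,6)×p^6×(1-p)^10
= 8008 × 64/729 × 1/59049 = 512512/43046721

P(X=6) = 512512/43046721 ≈ 1.19%


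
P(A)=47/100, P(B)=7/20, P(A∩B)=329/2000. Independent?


P(A)×P(B) = 329/2000
P(A∩B) = 329/2000
Equal ✓ → Independent

Yes, independent


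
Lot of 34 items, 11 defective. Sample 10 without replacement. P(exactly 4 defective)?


Hypergeometric: C(11,4)×C(23,6)/C(34,10)
= 330×100947/131128140 = 100947/397358

P(X=4) = 100947/397358 ≈ 25.40%


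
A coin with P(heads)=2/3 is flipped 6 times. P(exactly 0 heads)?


Binomial: P(X=0) = C(6,0)×p^0×(1-p)^6
= 1 × 1 × 1/729 = 1/729

P(X=0) = 1/729 ≈ 0.14%


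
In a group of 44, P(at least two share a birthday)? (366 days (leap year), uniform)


P(all different) = Π(366-i)/366 for i=0..43
= 0.067633
P(match) = 1 - 0.067633 = 0.932367

P ≈ 0.9324 ≈ 93.24%


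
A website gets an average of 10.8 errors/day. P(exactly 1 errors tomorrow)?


Poisson(λ=10.8): P(X=1) = e^(-λ)×λ^k/k!
= e^(-10.8) × 10.8^1 / 1!
≈ 2.039950341e-05 × 10.8 / 1 ≈ 0.000220

P(X=1) ≈ 0.000220 ≈ 0.02%


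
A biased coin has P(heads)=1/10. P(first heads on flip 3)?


Geometric: P(X=3) = (1-p)^(k-1)×p = (9/10)^2×1/10 = 81/1000

P(X=3) = 81/1000 ≈ 8.10%


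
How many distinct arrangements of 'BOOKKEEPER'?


Letters: 10, freq: {'B': 1, 'O': 2, 'K': 2, 'E': 3, 'P': 1, 'R': 1}
10!/(1!×2!×2!×3!×1!×1!) = 3628800/24 = 151200

151200


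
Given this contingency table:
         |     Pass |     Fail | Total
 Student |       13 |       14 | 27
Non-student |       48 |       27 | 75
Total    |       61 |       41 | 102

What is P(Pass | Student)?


P(Pass | Student) = 13/(13+14) = 13/27

P(Pass|Student) = 13/27 ≈ 48.15%


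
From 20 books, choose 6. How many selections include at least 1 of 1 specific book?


Complement: C(20,6) - C(19,6) = 38760 - 27132 = 11628

11628


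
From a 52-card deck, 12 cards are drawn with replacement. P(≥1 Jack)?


P(not a Jack) = 48/52 = 12/13
P(none in 12 draws) = (12/13)^12 = 8916100448256/23298085122481
P(≥1 Jack) = 1 - 8916100448256/23298085122481 = 14381984674225/23298085122481

P = 14381984674225/23298085122481 ≈ 61.73%


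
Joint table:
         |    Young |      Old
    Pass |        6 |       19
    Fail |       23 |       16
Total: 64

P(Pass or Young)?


P(Pass∨Young) = P(Pass) + P(Young) - P(Pass∧Young)
= (25 + 29 - 6)/64 = 48/64 = 3/4

P = 3/4 ≈ 75.00%


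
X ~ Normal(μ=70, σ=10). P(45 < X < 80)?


z₁=(45-70)/10=-2.5, z₂=(80-70)/10=1.0
P = Φ(1.0) - Φ(-2.5) = 0.841345 - 0.006210 = 0.835135 ≈ 0.8351

P(45 < X < 80) ≈ 0.8351


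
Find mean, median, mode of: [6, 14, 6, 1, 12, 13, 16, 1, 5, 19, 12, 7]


Sorted: [1, 1, 5, 6, 6, 7, 12, 12, 13, 14, 16, 19]
Mean = 112/12 = 28/3
Median = 19/2
Freq: {6: 2, 14: 1, 1: 2, 12: 2, 13: 1, 16: 1, 5: 1, 19: 1, 7: 1}
Mode: [1, 6, 12]

Mean=28/3, Median=19/2, Mode=[1, 6, 12]


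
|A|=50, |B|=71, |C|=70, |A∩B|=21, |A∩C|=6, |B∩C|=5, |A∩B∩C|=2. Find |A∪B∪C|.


|A∪B∪C| = 50+71+70-21-6-5+2 = 161

|A∪B∪C| = 161


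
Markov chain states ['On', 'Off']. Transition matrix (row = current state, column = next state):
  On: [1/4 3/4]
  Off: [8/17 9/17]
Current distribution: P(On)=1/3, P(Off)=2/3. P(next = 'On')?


P(next=On) = Σᵢ P(now=i)×P(i→On)
= 1/3×1/4 + 2/3×8/17
= 1/12 + 16/51 = 27/68

P = 27/68 ≈ 0.3971


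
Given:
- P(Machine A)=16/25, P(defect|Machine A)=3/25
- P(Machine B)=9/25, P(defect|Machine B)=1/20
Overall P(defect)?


P(B) = Σ P(B|Aᵢ)×P(Aᵢ)
  3/25×16/25 = 48/625
  1/20×9/25 = 9/500
Sum = 237/2500

P(defect) = 237/2500 ≈ 9.48%


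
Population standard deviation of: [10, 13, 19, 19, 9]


Mean = 70/5 = 14
  (10-14)²=16
  (13-14)²=1
  (19-14)²=25
  (19-14)²=25
  (9-14)²=25
Σ(x-μ)² = 92
σ² = 92/5

σ = √(92/5) ≈ 4.2895


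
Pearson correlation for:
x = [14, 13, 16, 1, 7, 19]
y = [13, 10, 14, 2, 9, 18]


n=6, Σx=70, Σy=66, Σxy=943, Σx²=1032, Σy²=874
r = (6×943 - 70×66)/√((6×1032 - 70²)(6×874 - 66²))
= 1038/√(1292×888) = 1038/√1147296 ≈ 1038/1071.1190 ≈ 0.9691

r ≈ 0.9691


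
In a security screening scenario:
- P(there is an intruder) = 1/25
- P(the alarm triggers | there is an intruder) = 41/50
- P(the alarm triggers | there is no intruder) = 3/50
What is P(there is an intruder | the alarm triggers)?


Using Bayes' theorem:
P(A|B) = P(B|A)·P(A) / P(B)

P(the alarm triggers) = 41/50 × 1/25 + 3/50 × 24/25
= 41/1250 + 36/625 = 113/1250

P(there is an intruder|the alarm triggers) = (41/1250) / (113/1250) = 41/113

P(there is an intruder|the alarm triggers) = 41/113 ≈ 36.28%


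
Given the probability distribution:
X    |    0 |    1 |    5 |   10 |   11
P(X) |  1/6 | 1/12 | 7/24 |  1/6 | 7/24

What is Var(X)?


E[X] = 77/12
E[X²] = 178/3
Var(X) = E[X²] - (E[X])² = 178/3 - 5929/144 = 2615/144

Var(X) = 2615/144 ≈ 18.1597


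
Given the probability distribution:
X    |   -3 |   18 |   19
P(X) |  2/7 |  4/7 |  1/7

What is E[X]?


E[X] = Σ x·P(X=x)
= (-3)×(2/7) + (18)×(4/7) + (19)×(1/7)
= 85/7

E[X] = 85/7


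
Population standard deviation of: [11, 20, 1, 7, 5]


Mean = 44/5
  (11-44/5)²=121/25
  (20-44/5)²=3136/25
  (1-44/5)²=1521/25
  (7-44/5)²=81/25
  (5-44/5)²=361/25
Σ(x-μ)² = 1044/5
σ² = (1044/5)/5 = 1044/25

σ = √(1044/25) ≈ 6.4622


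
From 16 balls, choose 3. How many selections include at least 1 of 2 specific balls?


Complement: C(16,3) - C(14,3) = 560 - 364 = 196

196


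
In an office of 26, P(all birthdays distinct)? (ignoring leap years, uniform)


P(all different) = Π(365-i)/365 for i=0..25
= (365/365)×(364/365)×...×(340/365)
= 0.401759

P ≈ 0.4018 ≈ 40.18%


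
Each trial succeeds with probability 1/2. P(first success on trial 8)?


Geometric: P(X=8) = (1-p)^(k-1)×p = (1/2)^7×1/2 = 1/256

P(X=8) = 1/256 ≈ 0.39%


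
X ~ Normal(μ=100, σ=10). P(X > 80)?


z = (80-100)/10 = -2.0
P(X > 80) = 1 - P(Z ≤ -2.0) = 1 - 0.0228 = 0.9772

P(X > 80) ≈ 0.9772


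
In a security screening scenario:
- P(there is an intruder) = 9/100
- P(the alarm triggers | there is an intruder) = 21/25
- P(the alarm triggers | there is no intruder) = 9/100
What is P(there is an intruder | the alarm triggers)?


Using Bayes' theorem:
P(A|B) = P(B|A)·P(A) / P(B)

P(the alarm triggers) = 21/25 × 9/100 + 9/100 × 91/100
= 189/2500 + 819/10000 = 63/400

P(there is an intruder|the alarm triggers) = (189/2500) / (63/400) = 12/25

P(there is an intruder|the alarm triggers) = 12/25 ≈ 48.00%


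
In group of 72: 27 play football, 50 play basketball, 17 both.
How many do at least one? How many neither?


|A∪B| = 27+50-17 = 60
Neither = 72-60 = 12

At least one: 60; Neither: 12


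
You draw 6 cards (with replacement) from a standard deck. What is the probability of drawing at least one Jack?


P(not a Jack) = 48/52 = 12/13
P(none in 6 draws) = (12/13)^6 = 2985984/4826809
P(≥1 Jack) = 1 - 2985984/4826809 = 1840825/4826809

P = 1840825/4826809 ≈ 38.14%


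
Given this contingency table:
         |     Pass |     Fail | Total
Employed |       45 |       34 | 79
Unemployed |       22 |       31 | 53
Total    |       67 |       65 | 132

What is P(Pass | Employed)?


P(Pass | Employed) = 45/(45+34) = 45/79

P(Pass|Employed) = 45/79 ≈ 56.96%


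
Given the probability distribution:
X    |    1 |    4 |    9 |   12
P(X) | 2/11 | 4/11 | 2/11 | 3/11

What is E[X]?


E[X] = Σ x·P(X=x)
= (1)×(2/11) + (4)×(4/11) + (9)×(2/11) + (12)×(3/11)
= 72/11

E[X] = 72/11


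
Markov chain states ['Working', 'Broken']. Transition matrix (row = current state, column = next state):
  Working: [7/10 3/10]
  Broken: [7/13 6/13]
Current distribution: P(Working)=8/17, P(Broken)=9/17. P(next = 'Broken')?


P(next=Broken) = Σᵢ P(now=i)×P(i→Broken)
= 8/17×3/10 + 9/17×6/13
= 12/85 + 54/221 = 426/1105

P = 426/1105 ≈ 0.3855


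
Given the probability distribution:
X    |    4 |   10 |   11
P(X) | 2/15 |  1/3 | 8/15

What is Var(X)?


E[X] = 146/15
E[X²] = 100
Var(X) = E[X²] - (E[X])² = 100 - 21316/225 = 1184/225

Var(X) = 1184/225 ≈ 5.2622


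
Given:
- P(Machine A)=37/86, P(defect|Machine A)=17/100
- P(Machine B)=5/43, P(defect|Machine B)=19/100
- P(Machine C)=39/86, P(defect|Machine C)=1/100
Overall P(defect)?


P(B) = Σ P(B|Aᵢ)×P(Aᵢ)
  17/100×37/86 = 629/8600
  19/100×5/43 = 19/860
  1/100×39/86 = 39/8600
Sum = 429/4300

P(defect) = 429/4300 ≈ 9.98%


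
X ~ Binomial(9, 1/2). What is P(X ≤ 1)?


P(X ≤ 1) = Σ P(X=i) for i=0..1
P(X=0) = 1/512
P(X=1) = 9/512
Sum = 5/256

P(X ≤ 1) = 5/256 ≈ 1.95%


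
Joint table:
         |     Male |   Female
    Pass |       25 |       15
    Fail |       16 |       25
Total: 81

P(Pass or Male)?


P(Pass∨Male) = P(Pass) + P(Male) - P(Pass∧Male)
= (40 + 41 - 25)/81 = 56/81

P = 56/81 ≈ 69.14%


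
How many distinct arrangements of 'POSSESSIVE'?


Letters: 10, freq: {'P': 1, 'O': 1, 'S': 4, 'E': 2, 'I': 1, 'V': 1}
10!/(1!×1!×4!×2!×1!×1!) = 3628800/48 = 75600

75600


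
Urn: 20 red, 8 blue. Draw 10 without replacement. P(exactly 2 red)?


Hypergeometric: C(20,2)×C(8,8)/C(28,10)
= 190×1/13123110 = 1/69069

P(X=2) = 1/69069 ≈ 0.00%


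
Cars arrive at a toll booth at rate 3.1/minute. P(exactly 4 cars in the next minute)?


Poisson(λ=3.1): P(X=4) = e^(-λ)×λ^k/k!
= e^(-3.1) × 3.1^4 / 4!
≈ 0.04504920239 × 92.3521 / 24 ≈ 0.173350

P(X=4) ≈ 0.173350 ≈ 17.33%


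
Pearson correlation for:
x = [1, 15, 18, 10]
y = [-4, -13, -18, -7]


n=4, Σx=44, Σy=-42, Σxy=-593, Σx²=650, Σy²=558
r = (4×(-593) - 44×(-42))/√((4×650 - 44²)(4×558 - (-42)²))
= -524/√(664×468) = -524/√310752 ≈ -524/557.4513 ≈ -0.9400

r ≈ -0.9400


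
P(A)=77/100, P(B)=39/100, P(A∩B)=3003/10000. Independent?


P(A)×P(B) = 3003/10000
P(A∩B) = 3003/10000
Equal ✓ → Independent

Yes, independent


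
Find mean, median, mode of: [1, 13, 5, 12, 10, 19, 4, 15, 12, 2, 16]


Sorted: [1, 2, 4, 5, 10, 12, 12, 13, 15, 16, 19]
Mean = 109/11
Median = 12
Freq: {1: 1, 13: 1, 5: 1, 12: 2, 10: 1, 19: 1, 4: 1, 15: 1, 2: 1, 16: 1}
Mode: [12]

Mean=109/11, Median=12, Mode=12


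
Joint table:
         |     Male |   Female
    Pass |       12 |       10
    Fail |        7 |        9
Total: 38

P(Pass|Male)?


P(Pass|Male) = 12/(12+7) = 12/19

P = 12/19 ≈ 63.16%


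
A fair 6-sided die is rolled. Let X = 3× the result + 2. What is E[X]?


E[die] = (1+6)/2 = 7/2
E[X] = 3×7/2 + 2 = 25/2

E[X] = 25/2


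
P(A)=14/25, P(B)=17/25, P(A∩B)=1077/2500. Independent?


P(A)×P(B) = 238/625
P(A∩B) = 1077/2500
Not equal → NOT independent

No, not independent


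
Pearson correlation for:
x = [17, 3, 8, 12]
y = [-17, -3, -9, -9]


n=4, Σx=40, Σy=-38, Σxy=-478, Σx²=506, Σy²=460
r = (4×(-478) - 40×(-38))/√((4×506 - 40²)(4×460 - (-38)²))
= -392/√(424×396) = -392/√167904 ≈ -392/409.7609 ≈ -0.9567

r ≈ -0.9567


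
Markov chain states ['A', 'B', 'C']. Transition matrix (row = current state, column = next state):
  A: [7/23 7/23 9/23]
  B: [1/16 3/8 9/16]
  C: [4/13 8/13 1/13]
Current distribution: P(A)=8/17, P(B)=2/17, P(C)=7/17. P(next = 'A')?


P(next=A) = Σᵢ P(now=i)×P(i→A)
= 8/17×7/23 + 2/17×1/16 + 7/17×4/13
= 56/391 + 1/136 + 28/221 = 11275/40664

P = 11275/40664 ≈ 0.2773


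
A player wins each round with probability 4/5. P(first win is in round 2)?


Geometric: P(X=2) = (1-p)^(k-1)×p = (1/5)^1×4/5 = 4/25

P(X=2) = 4/25 ≈ 16.00%


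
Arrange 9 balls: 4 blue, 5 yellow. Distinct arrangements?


9!/(4!×5!) = 126

126


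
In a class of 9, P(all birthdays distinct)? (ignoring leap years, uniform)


P(all different) = Π(365-i)/365 for i=0..8
= (365/365)×(364/365)×...×(357/365)
= 0.905376

P ≈ 0.9054 ≈ 90.54%


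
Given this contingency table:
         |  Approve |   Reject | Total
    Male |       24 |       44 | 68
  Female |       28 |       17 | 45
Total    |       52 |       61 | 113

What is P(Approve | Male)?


P(Approve | Male) = 24/(24+44) = 24/68 = 6/17

P(Approve|Male) = 6/17 ≈ 35.29%


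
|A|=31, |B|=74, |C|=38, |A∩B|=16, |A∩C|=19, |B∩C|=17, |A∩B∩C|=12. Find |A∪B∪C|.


|A∪B∪C| = 31+74+38-16-19-17+12 = 103

|A∪B∪C| = 103


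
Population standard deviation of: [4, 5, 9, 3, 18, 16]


Mean = 55/6
  (4-55/6)²=961/36
  (5-55/6)²=625/36
  (9-55/6)²=1/36
  (3-55/6)²=1369/36
  (18-55/6)²=2809/36
  (16-55/6)²=1681/36
Σ(x-μ)² = 1241/6
σ² = (1241/6)/6 = 1241/36

σ = √(1241/36) ≈ 5.8713


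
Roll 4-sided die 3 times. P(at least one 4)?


P(no 4)^3 = (3/4)^3 = 27/64
P(≥1) = 1 - 27/64 = 37/64

P = 37/64 ≈ 57.81%


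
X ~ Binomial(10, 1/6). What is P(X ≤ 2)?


P(X ≤ 2) = Σ P(X=i) for i=0..2
P(X=0) = 9765625/60466176
P(X=1) = 9765625/30233088
P(X=2) = 1953125/6718464
Sum = 1953125/2519424

P(X ≤ 2) = 1953125/2519424 ≈ 77.52%


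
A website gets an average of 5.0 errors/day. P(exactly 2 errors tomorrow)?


Poisson(λ=5.0): P(X=2) = e^(-λ)×λ^k/k!
= e^(-5.0) × 5.0^2 / 2!
≈ 0.006737946999 × 25 / 2 ≈ 0.084224

P(X=2) ≈ 0.084224 ≈ 8.42%


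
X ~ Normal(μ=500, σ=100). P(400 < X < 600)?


z₁=(400-500)/100=-1.0, z₂=(600-500)/100=1.0
P = Φ(1.0) - Φ(-1.0) = 0.841345 - 0.158655 = 0.682690 ≈ 0.6827

P(400 < X < 600) ≈ 0.6827


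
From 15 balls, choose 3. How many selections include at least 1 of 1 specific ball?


Complement: C(15,3) - C(14,3) = 455 - 364 = 91

91


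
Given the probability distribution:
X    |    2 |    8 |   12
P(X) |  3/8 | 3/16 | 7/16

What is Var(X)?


E[X] = 15/2
E[X²] = 153/2
Var(X) = E[X²] - (E[X])² = 153/2 - 225/4 = 81/4

Var(X) = 81/4 ≈ 20.2500


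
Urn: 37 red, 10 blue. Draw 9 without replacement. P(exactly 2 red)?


Hypergeometric: C(37,2)×C(10,7)/C(47,9)
= 666×120/1362649145 = 15984/272529829

P(X=2) = 15984/272529829 ≈ 0.01%


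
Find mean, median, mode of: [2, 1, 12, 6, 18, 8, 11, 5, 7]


Sorted: [1, 2, 5, 6, 7, 8, 11, 12, 18]
Mean = 70/9
Median = 7
Freq: {2: 1, 1: 1, 12: 1, 6: 1, 18: 1, 8: 1, 11: 1, 5: 1, 7: 1}
Mode: No mode

Mean=70/9, Median=7, Mode=No mode


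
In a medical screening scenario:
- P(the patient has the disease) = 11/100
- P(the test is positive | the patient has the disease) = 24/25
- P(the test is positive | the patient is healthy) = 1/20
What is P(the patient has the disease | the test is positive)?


Using Bayes' theorem:
P(A|B) = P(B|A)·P(A) / P(B)

P(the test is positive) = 24/25 × 11/100 + 1/20 × 89/100
= 66/625 + 89/2000 = 1501/10000

P(the patient has the disease|the test is positive) = (66/625) / (1501/10000) = 1056/1501

P(the patient has the disease|the test is positive) = 1056/1501 ≈ 70.35%


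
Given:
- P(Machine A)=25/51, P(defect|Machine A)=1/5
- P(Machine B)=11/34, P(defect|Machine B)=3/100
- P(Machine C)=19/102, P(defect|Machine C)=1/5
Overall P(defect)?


P(B) = Σ P(B|Aᵢ)×P(Aᵢ)
  1/5×25/51 = 5/51
  3/100×11/34 = 33/3400
  1/5×19/102 = 19/510
Sum = 29/200

P(defect) = 29/200 ≈ 14.50%


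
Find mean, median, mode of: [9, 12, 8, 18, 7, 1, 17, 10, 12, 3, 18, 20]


Sorted: [1, 3, 7, 8, 9, 10, 12, 12, 17, 18, 18, 20]
Mean = 135/12 = 45/4
Median = 11
Freq: {9: 1, 12: 2, 8: 1, 18: 2, 7: 1, 1: 1, 17: 1, 10: 1, 3: 1, 20: 1}
Mode: [12, 18]

Mean=45/4, Median=11, Mode=[12, 18]


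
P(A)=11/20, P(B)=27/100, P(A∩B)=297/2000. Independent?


P(A)×P(B) = 297/2000
P(A∩B) = 297/2000
Equal ✓ → Independent

Yes, independent


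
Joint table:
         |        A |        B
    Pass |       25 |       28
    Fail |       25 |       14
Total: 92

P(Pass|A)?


P(Pass|A) = 25/(25+25) = 25/50 = 1/2

P = 1/2 ≈ 50.00%


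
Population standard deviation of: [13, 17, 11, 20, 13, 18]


Mean = 92/6 = 46/3
  (13-46/3)²=49/9
  (17-46/3)²=25/9
  (11-46/3)²=169/9
  (20-46/3)²=196/9
  (13-46/3)²=49/9
  (18-46/3)²=64/9
Σ(x-μ)² = 184/3
σ² = (184/3)/6 = 92/9

σ = √(92/9) ≈ 3.1972


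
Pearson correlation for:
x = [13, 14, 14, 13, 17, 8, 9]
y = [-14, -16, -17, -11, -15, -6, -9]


n=7, Σx=88, Σy=-88, Σxy=-1171, Σx²=1164, Σy²=1204
r = (7×(-1171) - 88×(-88))/√((7×1164 - 88²)(7×1204 - (-88)²))
= -453/√(404×684) = -453/√276336 ≈ -453/525.6767 ≈ -0.8617

r ≈ -0.8617


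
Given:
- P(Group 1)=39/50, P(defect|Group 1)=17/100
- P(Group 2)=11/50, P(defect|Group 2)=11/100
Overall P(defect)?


P(B) = Σ P(B|Aᵢ)×P(Aᵢ)
  17/100×39/50 = 663/5000
  11/100×11/50 = 121/5000
Sum = 98/625

P(defect) = 98/625 ≈ 15.68%


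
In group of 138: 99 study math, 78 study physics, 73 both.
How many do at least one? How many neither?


|A∪B| = 99+78-73 = 104
Neither = 138-104 = 34

At least one: 104; Neither: 34


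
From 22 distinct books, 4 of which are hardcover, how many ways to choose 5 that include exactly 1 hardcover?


Choose 1 of the 4 hardcovers and 4 of the other 18 books:
C(4,1)×C(18,4) = 4×3060 = 12240

12240


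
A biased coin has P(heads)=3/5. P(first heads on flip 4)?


Geometric: P(X=4) = (1-p)^(k-1)×p = (2/5)^3×3/5 = 24/625

P(X=4) = 24/625 ≈ 3.84%


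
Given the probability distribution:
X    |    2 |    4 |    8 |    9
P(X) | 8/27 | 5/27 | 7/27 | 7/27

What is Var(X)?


E[X] = 155/27
E[X²] = 1127/27
Var(X) = E[X²] - (E[X])² = 1127/27 - 24025/729 = 6404/729

Var(X) = 6404/729 ≈ 8.7846


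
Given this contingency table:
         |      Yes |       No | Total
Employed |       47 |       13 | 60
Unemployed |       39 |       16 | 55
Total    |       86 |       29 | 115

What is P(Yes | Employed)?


P(Yes | Employed) = 47/(47+13) = 47/60

P(Yes|Employed) = 47/60 ≈ 78.33%


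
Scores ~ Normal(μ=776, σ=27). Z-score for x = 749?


z = (x - μ)/σ = (749 - 776)/27 = -1.0

z = -1.0


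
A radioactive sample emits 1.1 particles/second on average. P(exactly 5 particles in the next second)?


Poisson(λ=1.1): P(X=5) = e^(-λ)×λ^k/k!
= e^(-1.1) × 1.1^5 / 5!
≈ 0.3328710837 × 1.61051 / 120 ≈ 0.004467

P(X=5) ≈ 0.004467 ≈ 0.45%


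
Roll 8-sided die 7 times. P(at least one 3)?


P(no 3)^7 = (7/8)^7 = 823543/2097152
P(≥1) = 1 - 823543/2097152 = 1273609/2097152

P = 1273609/2097152 ≈ 60.73%


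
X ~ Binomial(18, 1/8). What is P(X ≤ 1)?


P(X ≤ 1) = Σ P(X=i) for i=0..1
P(X=0) = 1628413597910449/18014398509481984
P(X=1) = 2093674625884863/9007199254740992
Sum = 5815762849680175/18014398509481984

P(X ≤ 1) = 5815762849680175/18014398509481984 ≈ 32.28%


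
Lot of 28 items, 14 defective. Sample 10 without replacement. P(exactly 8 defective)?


Hypergeometric: C(14,8)×C(14,2)/C(28,10)
= 3003×91/13123110 = 91/4370

P(X=8) = 91/4370 ≈ 2.08%


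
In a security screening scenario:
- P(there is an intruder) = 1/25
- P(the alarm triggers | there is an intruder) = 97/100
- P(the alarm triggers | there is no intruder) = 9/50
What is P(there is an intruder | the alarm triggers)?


Using Bayes' theorem:
P(A|B) = P(B|A)·P(A) / P(B)

P(the alarm triggers) = 97/100 × 1/25 + 9/50 × 24/25
= 97/2500 + 108/625 = 529/2500

P(there is an intruder|the alarm triggers) = (97/2500) / (529/2500) = 97/529

P(there is an intruder|the alarm triggers) = 97/529 ≈ 18.34%


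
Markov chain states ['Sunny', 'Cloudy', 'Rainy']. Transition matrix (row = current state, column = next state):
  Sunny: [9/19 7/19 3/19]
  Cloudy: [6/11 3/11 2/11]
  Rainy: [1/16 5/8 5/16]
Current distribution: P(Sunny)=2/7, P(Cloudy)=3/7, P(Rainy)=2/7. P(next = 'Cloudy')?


P(next=Cloudy) = Σᵢ P(now=i)×P(i→Cloudy)
= 2/7×7/19 + 3/7×3/11 + 2/7×5/8
= 2/19 + 9/77 + 5/28 = 335/836

P = 335/836 ≈ 0.4007


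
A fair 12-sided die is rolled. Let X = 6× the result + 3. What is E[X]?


E[die] = (1+12)/2 = 13/2
E[X] = 6×13/2 + 3 = 42

E[X] = 42


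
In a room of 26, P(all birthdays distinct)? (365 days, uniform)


P(all different) = Π(365-i)/365 for i=0..25
= (365/365)×(364/365)×...×(340/365)
= 0.401759

P ≈ 0.4018 ≈ 40.18%


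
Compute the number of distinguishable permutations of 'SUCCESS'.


Letters: 7, freq: {'S': 3, 'U': 1, 'C': 2, 'E': 1}
7!/(3!×1!×2!×1!) = 5040/12 = 420

420


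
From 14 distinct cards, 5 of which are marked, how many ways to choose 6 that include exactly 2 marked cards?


Choose 2 of the 5 marked cards and 4 of the other 9 cards:
C(5,2)×C(9,4) = 10×126 = 1260

1260


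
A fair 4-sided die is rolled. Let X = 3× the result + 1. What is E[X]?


E[die] = (1+4)/2 = 5/2
E[X] = 3×5/2 + 1 = 17/2

E[X] = 17/2


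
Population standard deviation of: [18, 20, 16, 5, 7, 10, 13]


Mean = 89/7
  (18-89/7)²=1369/49
  (20-89/7)²=2601/49
  (16-89/7)²=529/49
  (5-89/7)²=2916/49
  (7-89/7)²=1600/49
  (10-89/7)²=361/49
  (13-89/7)²=4/49
Σ(x-μ)² = 1340/7
σ² = (1340/7)/7 = 1340/49

σ = √(1340/49) ≈ 5.2294


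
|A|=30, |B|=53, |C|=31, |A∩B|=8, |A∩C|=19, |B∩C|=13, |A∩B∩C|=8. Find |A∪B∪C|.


|A∪B∪C| = 30+53+31-8-19-13+8 = 82

|A∪B∪C| = 82


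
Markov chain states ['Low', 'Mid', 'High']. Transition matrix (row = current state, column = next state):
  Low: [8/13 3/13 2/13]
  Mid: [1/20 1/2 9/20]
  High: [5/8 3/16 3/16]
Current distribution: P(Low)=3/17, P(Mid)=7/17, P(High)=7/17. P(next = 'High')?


P(next=High) = Σᵢ P(now=i)×P(i→High)
= 3/17×2/13 + 7/17×9/20 + 7/17×3/16
= 6/221 + 63/340 + 21/272 = 5121/17680

P = 5121/17680 ≈ 0.2896


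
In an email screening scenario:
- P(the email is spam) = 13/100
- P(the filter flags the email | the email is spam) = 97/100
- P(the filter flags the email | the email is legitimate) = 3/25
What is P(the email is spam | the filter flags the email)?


Using Bayes' theorem:
P(A|B) = P(B|A)·P(A) / P(B)

P(the filter flags the email) = 97/100 × 13/100 + 3/25 × 87/100
= 1261/10000 + 261/2500 = 461/2000

P(the email is spam|the filter flags the email) = (1261/10000) / (461/2000) = 1261/2305

P(the email is spam|the filter flags the email) = 1261/2305 ≈ 54.71%


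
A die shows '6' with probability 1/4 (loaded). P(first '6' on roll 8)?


Geometric: P(X=8) = (1-p)^(k-1)×p = (3/4)^7×1/4 = 2187/65536

P(X=8) = 2187/65536 ≈ 3.34%


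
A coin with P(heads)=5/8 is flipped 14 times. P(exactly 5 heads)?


Binomial: P(X=5) = C(14,5)×p^5×(1-p)^9
= 2002 × 3125/32768 × 19683/134217728 = 61570884375/2199023255552

P(X=5) = 61570884375/2199023255552 ≈ 2.80%


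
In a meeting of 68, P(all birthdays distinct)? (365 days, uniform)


P(all different) = Π(365-i)/365 for i=0..67
= (365/365)×(364/365)×...×(298/365)
= 0.001274

P ≈ 0.0013 ≈ 0.13%


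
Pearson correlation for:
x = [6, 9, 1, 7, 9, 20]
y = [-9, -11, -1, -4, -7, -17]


n=6, Σx=52, Σy=-49, Σxy=-585, Σx²=648, Σy²=557
r = (6×(-585) - 52×(-49))/√((6×648 - 52²)(6×557 - (-49)²))
= -962/√(1184×941) = -962/√1114144 ≈ -962/1055.5302 ≈ -0.9114

r ≈ -0.9114


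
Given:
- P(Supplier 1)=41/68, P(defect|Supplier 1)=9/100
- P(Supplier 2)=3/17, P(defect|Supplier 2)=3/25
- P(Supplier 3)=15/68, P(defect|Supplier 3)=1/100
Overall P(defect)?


P(B) = Σ P(B|Aᵢ)×P(Aᵢ)
  9/100×41/68 = 369/6800
  3/25×3/17 = 9/425
  1/100×15/68 = 3/1360
Sum = 33/425

P(defect) = 33/425 ≈ 7.76%


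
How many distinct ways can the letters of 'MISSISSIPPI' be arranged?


Letters: 11, freq: {'M': 1, 'I': 4, 'S': 4, 'P': 2}
11!/(1!×4!×4!×2!) = 39916800/1152 = 34650

34650


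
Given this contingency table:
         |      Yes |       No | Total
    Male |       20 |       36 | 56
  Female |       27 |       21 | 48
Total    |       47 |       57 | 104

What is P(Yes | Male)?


P(Yes | Male) = 20/(20+36) = 20/56 = 5/14

P(Yes|Male) = 5/14 ≈ 35.71%


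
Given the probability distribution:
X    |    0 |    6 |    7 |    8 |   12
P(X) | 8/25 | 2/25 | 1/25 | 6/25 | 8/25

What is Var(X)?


E[X] = 163/25
E[X²] = 1657/25
Var(X) = E[X²] - (E[X])² = 1657/25 - 26569/625 = 14856/625

Var(X) = 14856/625 ≈ 23.7696


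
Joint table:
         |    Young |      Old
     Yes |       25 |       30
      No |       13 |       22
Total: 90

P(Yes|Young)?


P(Yes|Young) = 25/(25+13) = 25/38

P = 25/38 ≈ 65.79%


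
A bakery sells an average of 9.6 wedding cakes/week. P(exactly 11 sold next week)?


Poisson(λ=9.6): P(X=11) = e^(-λ)×λ^k/k!
= e^(-9.6) × 9.6^11 / 11!
≈ 6.772873649e-05 × 63823933055.2 / 39916800 ≈ 0.108293

P(X=11) ≈ 0.108293 ≈ 10.83%


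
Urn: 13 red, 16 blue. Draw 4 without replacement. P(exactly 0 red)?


Hypergeometric: C(13,0)×C(16,4)/C(29,4)
= 1×1820/23751 = 20/261

P(X=0) = 20/261 ≈ 7.66%


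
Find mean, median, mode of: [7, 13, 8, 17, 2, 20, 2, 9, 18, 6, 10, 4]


Sorted: [2, 2, 4, 6, 7, 8, 9, 10, 13, 17, 18, 20]
Mean = 116/12 = 29/3
Median = 17/2
Freq: {7: 1, 13: 1, 8: 1, 17: 1, 2: 2, 20: 1, 9: 1, 18: 1, 6: 1, 10: 1, 4: 1}
Mode: [2]

Mean=29/3, Median=17/2, Mode=2


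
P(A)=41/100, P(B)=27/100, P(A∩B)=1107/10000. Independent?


P(A)×P(B) = 1107/10000
P(A∩B) = 1107/10000
Equal ✓ → Independent

Yes, independent


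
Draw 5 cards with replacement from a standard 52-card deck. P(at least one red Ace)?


P(not a red Ace) = 50/52 = 25/26
P(none in 5 draws) = (25/26)^5 = 9765625/11881376
P(≥1 red Ace) = 1 - 9765625/11881376 = 2115751/11881376

P = 2115751/11881376 ≈ 17.81%


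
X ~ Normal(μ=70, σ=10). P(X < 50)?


z = (50-70)/10 = -2.0
P(Z < -2.0) = 0.0228

P(X < 50) ≈ 0.0228


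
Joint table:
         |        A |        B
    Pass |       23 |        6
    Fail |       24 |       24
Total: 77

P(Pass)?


P(Pass) = (23+6)/77 = 29/77

P(Pass) = 29/77 ≈ 37.66%


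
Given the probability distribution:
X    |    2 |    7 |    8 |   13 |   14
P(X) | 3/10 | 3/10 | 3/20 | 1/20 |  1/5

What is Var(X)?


E[X] = 147/20
E[X²] = 1463/20
Var(X) = E[X²] - (E[X])² = 1463/20 - 21609/400 = 7651/400

Var(X) = 7651/400 ≈ 19.1275


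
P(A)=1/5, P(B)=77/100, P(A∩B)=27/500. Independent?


P(A)×P(B) = 77/500
P(A∩B) = 27/500
Not equal → NOT independent

No, not independent


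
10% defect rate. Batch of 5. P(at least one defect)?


P(all good) = (9/10)^5 = 59049/100000
P(≥1 defect) = 40951/100000

P = 40951/100000 ≈ 40.95%


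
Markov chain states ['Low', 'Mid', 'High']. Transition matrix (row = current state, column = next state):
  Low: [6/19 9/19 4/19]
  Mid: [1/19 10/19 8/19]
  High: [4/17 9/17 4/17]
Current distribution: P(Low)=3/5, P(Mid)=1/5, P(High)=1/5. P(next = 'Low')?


P(next=Low) = Σᵢ P(now=i)×P(i→Low)
= 3/5×6/19 + 1/5×1/19 + 1/5×4/17
= 18/95 + 1/95 + 4/85 = 21/85

P = 21/85 ≈ 0.2471


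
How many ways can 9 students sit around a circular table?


Circular arrangements of 9 distinct objects: fix one position to break rotational symmetry.
(n-1)! = 8! = 40320

40320


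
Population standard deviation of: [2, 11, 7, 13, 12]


Mean = 45/5 = 9
  (2-9)²=49
  (11-9)²=4
  (7-9)²=4
  (13-9)²=16
  (12-9)²=9
Σ(x-μ)² = 82
σ² = 82/5

σ = √(82/5) ≈ 4.0497


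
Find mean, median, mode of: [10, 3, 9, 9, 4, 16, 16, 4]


Sorted: [3, 4, 4, 9, 9, 10, 16, 16]
Mean = 71/8
Median = 9
Freq: {10: 1, 3: 1, 9: 2, 4: 2, 16: 2}
Mode: [4, 9, 16]

Mean=71/8, Median=9, Mode=[4, 9, 16]


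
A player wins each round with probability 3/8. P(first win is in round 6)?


Geometric: P(X=6) = (1-p)^(k-1)×p = (5/8)^5×3/8 = 9375/262144

P(X=6) = 9375/262144 ≈ 3.58%


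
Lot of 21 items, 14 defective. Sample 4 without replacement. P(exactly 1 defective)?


Hypergeometric: C(14,1)×C(7,3)/C(21,4)
= 14×35/5985 = 14/171

P(X=1) = 14/171 ≈ 8.19%


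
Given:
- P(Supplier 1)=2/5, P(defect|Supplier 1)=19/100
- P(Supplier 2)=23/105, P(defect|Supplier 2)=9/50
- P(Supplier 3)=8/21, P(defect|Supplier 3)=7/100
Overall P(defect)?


P(B) = Σ P(B|Aᵢ)×P(Aᵢ)
  19/100×2/5 = 19/250
  9/50×23/105 = 69/1750
  7/100×8/21 = 2/75
Sum = 373/2625

P(defect) = 373/2625 ≈ 14.21%


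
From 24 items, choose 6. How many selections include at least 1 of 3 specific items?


Complement: C(24,6) - C(21,6) = 134596 - 54264 = 80332

80332


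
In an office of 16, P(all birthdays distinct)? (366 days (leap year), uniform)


P(all different) = Π(366-i)/366 for i=0..15
= (366/366)×(365/366)×...×(351/366)
= 0.717059

P ≈ 0.7171 ≈ 71.71%


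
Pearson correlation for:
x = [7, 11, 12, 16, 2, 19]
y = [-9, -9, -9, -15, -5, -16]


n=6, Σx=67, Σy=-63, Σxy=-824, Σx²=935, Σy²=749
r = (6×(-824) - 67×(-63))/√((6×935 - 67²)(6×749 - (-63)²))
= -723/√(1121×525) = -723/√588525 ≈ -723/767.1538 ≈ -0.9424

r ≈ -0.9424


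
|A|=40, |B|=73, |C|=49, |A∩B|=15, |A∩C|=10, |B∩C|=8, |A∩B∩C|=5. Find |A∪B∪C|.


|A∪B∪C| = 40+73+49-15-10-8+5 = 134

|A∪B∪C| = 134


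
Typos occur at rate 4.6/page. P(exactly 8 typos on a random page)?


Poisson(λ=4.6): P(X=8) = e^(-λ)×λ^k/k!
= e^(-4.6) × 4.6^8 / 8!
≈ 0.01005183574 × 200476.122319 / 40320 ≈ 0.049979

P(X=8) ≈ 0.049979 ≈ 5.00%


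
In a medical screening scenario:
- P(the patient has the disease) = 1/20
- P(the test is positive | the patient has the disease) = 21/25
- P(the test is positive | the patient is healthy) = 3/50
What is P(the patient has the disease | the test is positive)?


Using Bayes' theorem:
P(A|B) = P(B|A)·P(A) / P(B)

P(the test is positive) = 21/25 × 1/20 + 3/50 × 19/20
= 21/500 + 57/1000 = 99/1000

P(the patient has the disease|the test is positive) = (21/500) / (99/1000) = 14/33

P(the patient has the disease|the test is positive) = 14/33 ≈ 42.42%
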